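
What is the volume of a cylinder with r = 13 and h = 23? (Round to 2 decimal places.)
Volume = pi * r² * h
Volume = pi * 13² * 23
Volume = pi * 169 * 23
Volume = pi * 3887
Volume = 12211.37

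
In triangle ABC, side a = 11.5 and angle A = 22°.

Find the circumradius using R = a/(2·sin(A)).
R = a/(2·sin(A)) = 11.5/(2·sin(22°))
R = 11.5/(2·0.374607) = 11.5/0.749213 = 15.35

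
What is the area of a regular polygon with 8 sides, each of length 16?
For a regular 8-gon with side length s = 16:
Apothem a = s / (2*tan(pi/8)) = 16 / (2*tan(pi/8)) ≈ 19.3137
Perimeter P = 8 * 16 = 128
Area = (1/2) * P * a = (1/2) * 128 * 19.3137 = 1236.08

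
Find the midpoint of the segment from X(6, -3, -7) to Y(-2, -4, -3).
Midpoint = ((6-2)/2, (-3-4)/2, (-7-3)/2) = (2, -3.5, -5)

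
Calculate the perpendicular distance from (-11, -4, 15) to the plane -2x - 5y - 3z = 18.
d = |(-2)(-11) + (-5)(-4) + (-3)(15) - (18)| / √((-2)² + (-5)² + (-3)²) = 21/√38 = 3.407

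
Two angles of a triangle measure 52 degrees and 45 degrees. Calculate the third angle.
Sum of angles in a triangle = 180 degrees
Third angle = 180 - 52 - 45
Third angle = 83 degrees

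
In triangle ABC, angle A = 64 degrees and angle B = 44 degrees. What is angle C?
Sum of angles in a triangle = 180 degrees
Third angle = 180 - 64 - 44
Third angle = 72 degrees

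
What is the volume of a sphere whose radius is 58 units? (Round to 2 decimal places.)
Volume = (4/3) * pi * r³
Volume = (4/3) * pi * 58³
Volume = (4/3) * pi * 195112
Volume = 817283.23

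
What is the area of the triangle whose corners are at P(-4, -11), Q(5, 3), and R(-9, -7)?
Using the coordinate formula: Area = (1/2)|x₁(y₂-y₃) + x₂(y₃-y₁) + x₃(y₁-y₂)|
Area = (1/2)|(-4)(3-(-7)) + 5((-7)-(-11)) + (-9)((-11)-3)|
Area = (1/2)|(-4)*10 + 5*4 + (-9)*(-14)|
Area = (1/2)|(-40) + 20 + 126|
Area = (1/2)*106 = 53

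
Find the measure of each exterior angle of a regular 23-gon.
Exterior angle of a regular n-gon = 360/n
Exterior angle = 360/23
Exterior angle = 15.65 degrees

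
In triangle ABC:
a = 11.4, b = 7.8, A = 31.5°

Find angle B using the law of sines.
sin(B)/b = sin(A)/a
sin(B) = b·sin(A)/a = 7.8·sin(31.5°)/11.4 = 0.357499
B = arcsin(0.357499) = 20.95°  (b ≤ a, so B ≤ A and the acute solution is unique)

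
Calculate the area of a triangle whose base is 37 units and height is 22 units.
Area = (1/2) * base * height
Area = (1/2) * 37 * 22
Area = 407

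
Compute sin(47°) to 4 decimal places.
sin(47 degrees) = 0.7314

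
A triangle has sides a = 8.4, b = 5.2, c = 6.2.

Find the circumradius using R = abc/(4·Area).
s = (a+b+c)/2 = 9.9
Area = √(s(s-a)(s-b)(s-c)) = √(9.9·1.5·4.7·3.7) = 16.0699
R = abc/(4·Area) = (8.4·5.2·6.2)/(4·16.0699) = 270.816/64.2796 = 4.213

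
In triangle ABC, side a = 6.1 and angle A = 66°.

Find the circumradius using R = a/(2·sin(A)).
R = a/(2·sin(A)) = 6.1/(2·sin(66°))
R = 6.1/(2·0.913545) = 6.1/1.827091 = 3.339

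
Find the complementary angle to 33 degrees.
Complementary angles sum to 90 degrees.
Other angle = 90 - 33
Other angle = 57 degrees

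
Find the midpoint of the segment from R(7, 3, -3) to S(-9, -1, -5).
Midpoint = ((7-9)/2, (3-1)/2, (-3-5)/2) = (-1, 1, -4)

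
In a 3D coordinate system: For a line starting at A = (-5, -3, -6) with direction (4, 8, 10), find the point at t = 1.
P(1) = (-5 + 4(1), -3 + 8(1), -6 + 10(1)) = (-1, 5, 4)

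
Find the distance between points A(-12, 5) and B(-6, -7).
Using the distance formula: d = sqrt((x₂-x₁)² + (y₂-y₁)²)
dx = (-6) - (-12) = 6
dy = (-7) - 5 = -12
d = sqrt(6² + (-12)²) = sqrt(36 + 144) = sqrt(180) = 13.42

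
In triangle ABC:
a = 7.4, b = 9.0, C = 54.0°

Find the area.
Using A = ½ab·sin(C):
A = ½·7.4·9.0·sin(54.0°) = ½·66.6·0.809017 = 26.94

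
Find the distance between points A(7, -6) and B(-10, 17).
Using the distance formula: d = sqrt((x₂-x₁)² + (y₂-y₁)²)
dx = (-10) - 7 = -17
dy = 17 - (-6) = 23
d = sqrt((-17)² + 23²) = sqrt(289 + 529) = sqrt(818) = 28.60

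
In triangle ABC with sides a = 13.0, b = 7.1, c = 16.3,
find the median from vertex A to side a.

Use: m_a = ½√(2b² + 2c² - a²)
m_a = ½√(2·7.1² + 2·16.3² - 13.0²)
m_a = ½√(100.82 + 531.38 - 169) = ½√463.2 = 10.76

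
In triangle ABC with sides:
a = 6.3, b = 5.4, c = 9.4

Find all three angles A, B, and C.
By the law of cosines:
cos(A) = (b² + c² - a²)/(2bc) = 0.766647  →  A = 39.95°
cos(B) = (a² + c² - b²)/(2ac) = 0.834938  →  B = 33.39°
cos(C) = (a² + b² - c²)/(2ab) = -0.286743  →  C = 106.7°
Check: A + B + C = 180.0° ✓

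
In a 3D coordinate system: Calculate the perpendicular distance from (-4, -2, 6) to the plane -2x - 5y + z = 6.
d = |(-2)(-4) + (-5)(-2) + 1(6) - (6)| / √((-2)² + (-5)² + 1²) = 18/√30 = 3.286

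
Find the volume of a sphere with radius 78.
Volume = (4/3) * pi * r³
Volume = (4/3) * pi * 78³
Volume = (4/3) * pi * 474552
Volume = 1987798.77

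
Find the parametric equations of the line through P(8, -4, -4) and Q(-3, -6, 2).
Direction vector d = Q - P = (-11, -2, 6)
x = 8 - 11t, y = -4 - 2t, z = -4 + 6t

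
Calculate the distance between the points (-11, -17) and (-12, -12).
Using the distance formula: d = sqrt((x₂-x₁)² + (y₂-y₁)²)
dx = (-12) - (-11) = -1
dy = (-12) - (-17) = 5
d = sqrt((-1)² + 5²) = sqrt(1 + 25) = sqrt(26) = 5.10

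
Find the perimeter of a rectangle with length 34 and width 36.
Perimeter = 2 * (length + width)
Perimeter = 2 * (34 + 36)
Perimeter = 2 * 70
Perimeter = 140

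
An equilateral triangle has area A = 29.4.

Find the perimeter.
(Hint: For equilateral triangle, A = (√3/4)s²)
A = (√3/4)s²  →  s² = 4A/√3 = 4·29.4/√3 = 67.8964
s = 8.23993
Perimeter = 3s = 24.72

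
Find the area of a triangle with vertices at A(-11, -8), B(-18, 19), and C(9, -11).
Using the coordinate formula: Area = (1/2)|x₁(y₂-y₃) + x₂(y₃-y₁) + x₃(y₁-y₂)|
Area = (1/2)|(-11)(19-(-11)) + (-18)((-11)-(-8)) + 9((-8)-19)|
Area = (1/2)|(-11)*30 + (-18)*(-3) + 9*(-27)|
Area = (1/2)|(-330) + 54 + (-243)|
Area = (1/2)*519 = 259.50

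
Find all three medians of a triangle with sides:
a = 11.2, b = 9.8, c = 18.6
Using m_x = ½√(2y² + 2z² - x²):
m_a = ½√(2·9.8² + 2·18.6² - 11.2²) = ½√758.56 = 13.77
m_b = ½√(2·11.2² + 2·18.6² - 9.8²) = ½√846.76 = 14.55
m_c = ½√(2·11.2² + 2·9.8² - 18.6²) = ½√97 = 4.924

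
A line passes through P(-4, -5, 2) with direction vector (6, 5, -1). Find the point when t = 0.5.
P(0.5) = (-4 + 6(0.5), -5 + 5(0.5), 2 + (-1)(0.5)) = (-1, -2.5, 1.5)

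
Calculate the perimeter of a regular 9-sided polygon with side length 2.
Perimeter = number of sides * side length
Perimeter = 9 * 2
Perimeter = 18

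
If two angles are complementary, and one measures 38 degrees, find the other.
Complementary angles sum to 90 degrees.
Other angle = 90 - 38
Other angle = 52 degrees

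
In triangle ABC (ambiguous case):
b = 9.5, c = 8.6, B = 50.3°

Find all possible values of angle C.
sin(C)/c = sin(B)/b  →  sin(C) = c·sin(B)/b = 8.6·sin(50.3°)/9.5 = 0.696509
C₁ = arcsin(0.696509) = 44.15°,  C₂ = 180° - C₁ = 135.85°
Check C₂: A = 180° - 50.3° - 135.85° = -6.15° ≤ 0, rejected
C = 44.15° (one solution)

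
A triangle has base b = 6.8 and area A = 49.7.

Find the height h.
A = ½bh  →  h = 2A/b
h = 2·49.7/6.8 = 14.62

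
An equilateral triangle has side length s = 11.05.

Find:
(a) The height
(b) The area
(a) Height h = s·√3/2 = 11.05·√3/2 = 9.57
(b) Area = (√3/4)·s² = (√3/4)·11.05² = (√3/4)·122.103 = 52.87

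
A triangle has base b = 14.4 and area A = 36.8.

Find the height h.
A = ½bh  →  h = 2A/b
h = 2·36.8/14.4 = 5.111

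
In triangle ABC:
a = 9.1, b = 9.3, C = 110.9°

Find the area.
Using A = ½ab·sin(C):
A = ½·9.1·9.3·sin(110.9°) = ½·84.63·0.934204 = 39.53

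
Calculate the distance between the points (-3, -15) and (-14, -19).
Using the distance formula: d = sqrt((x₂-x₁)² + (y₂-y₁)²)
dx = (-14) - (-3) = -11
dy = (-19) - (-15) = -4
d = sqrt((-11)² + (-4)²) = sqrt(121 + 16) = sqrt(137) = 11.70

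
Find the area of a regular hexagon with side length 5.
For a regular 6-gon with side length s = 5:
Apothem a = s / (2*tan(pi/6)) = 5 / (2*tan(pi/6)) ≈ 4.3301
Perimeter P = 6 * 5 = 30
Area = (1/2) * P * a = (1/2) * 30 * 4.3301 = 64.95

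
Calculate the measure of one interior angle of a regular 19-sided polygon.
Interior angle of a regular n-gon = (n-2)*180/n
Interior angle = (19-2)*180/19
Interior angle = 17*180/19
Interior angle = 3060/19
Interior angle = 161.05 degrees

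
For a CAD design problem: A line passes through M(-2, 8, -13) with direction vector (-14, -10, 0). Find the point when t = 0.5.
P(0.5) = (-2 + (-14)(0.5), 8 + (-10)(0.5), -13 + 0(0.5)) = (-9, 3, -13)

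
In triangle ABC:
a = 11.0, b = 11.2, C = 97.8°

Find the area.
Using A = ½ab·sin(C):
A = ½·11.0·11.2·sin(97.8°) = ½·123.2·0.990748 = 61.03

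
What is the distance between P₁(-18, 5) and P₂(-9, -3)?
Using the distance formula: d = sqrt((x₂-x₁)² + (y₂-y₁)²)
dx = (-9) - (-18) = 9
dy = (-3) - 5 = -8
d = sqrt(9² + (-8)²) = sqrt(81 + 64) = sqrt(145) = 12.04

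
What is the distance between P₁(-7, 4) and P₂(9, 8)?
Using the distance formula: d = sqrt((x₂-x₁)² + (y₂-y₁)²)
dx = 9 - (-7) = 16
dy = 8 - 4 = 4
d = sqrt(16² + 4²) = sqrt(256 + 16) = sqrt(272) = 16.49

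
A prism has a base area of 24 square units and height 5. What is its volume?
Volume = base area * height
Volume = 24 * 5
Volume = 120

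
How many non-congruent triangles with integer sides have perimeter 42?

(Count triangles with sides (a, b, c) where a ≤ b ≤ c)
With a ≤ b ≤ c and a + b + c = 42, the triangle inequality a + b > c gives c < 42/2, so c ≤ 20.
Iterate a from 1 to ⌊p/3⌋ = 14; for each a, b ranges from a to ⌊(p−a)/2⌋ with c = p − a − b, keeping only c ≥ b.
Triples: (2, 20, 20), (3, 19, 20), (4, 18, 20), …
Count = 37 triangles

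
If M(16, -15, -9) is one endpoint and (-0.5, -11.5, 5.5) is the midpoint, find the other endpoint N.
N = (2×(-0.5) - 16, 2×(-11.5) - (-15), 2×5.5 - (-9)) = (-17, -8, 20)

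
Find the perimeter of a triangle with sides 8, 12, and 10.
Perimeter = sum of all sides
Perimeter = 8 + 12 + 10
Perimeter = 30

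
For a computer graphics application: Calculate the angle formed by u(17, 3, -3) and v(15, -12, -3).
u·v = 228, |u|² = 307, |v|² = 378
cos θ = 228/√116046 ≈ 0.6693
θ ≈ 47.99°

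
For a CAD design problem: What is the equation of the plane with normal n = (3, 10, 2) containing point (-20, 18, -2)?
d = n·P = (3)(-20) + (10)(18) + (2)(-2) = 116
Plane: 3x + 10y + 2z = 116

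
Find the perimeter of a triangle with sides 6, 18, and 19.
Perimeter = sum of all sides
Perimeter = 6 + 18 + 19
Perimeter = 43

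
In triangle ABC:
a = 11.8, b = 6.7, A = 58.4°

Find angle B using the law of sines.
sin(B)/b = sin(A)/a
sin(B) = b·sin(A)/a = 6.7·sin(58.4°)/11.8 = 0.483608
B = arcsin(0.483608) = 28.92°  (b ≤ a, so B ≤ A and the acute solution is unique)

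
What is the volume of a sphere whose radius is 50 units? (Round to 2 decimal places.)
Volume = (4/3) * pi * r³
Volume = (4/3) * pi * 50³
Volume = (4/3) * pi * 125000
Volume = 523598.78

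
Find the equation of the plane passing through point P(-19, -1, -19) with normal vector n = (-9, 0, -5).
d = n·P = (-9)(-19) + (0)(-1) + (-5)(-19) = 266
Plane: -9x - 5z = 266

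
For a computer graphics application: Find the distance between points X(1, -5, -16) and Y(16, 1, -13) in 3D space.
d = √[(15)² + (6)² + (3)²] = √270 = 16.43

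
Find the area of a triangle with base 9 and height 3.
Area = (1/2) * base * height
Area = (1/2) * 9 * 3
Area = 13.50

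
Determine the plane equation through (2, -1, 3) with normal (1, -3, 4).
d = n·P = (1)(2) + (-3)(-1) + (4)(3) = 17
Plane: x - 3y + 4z = 17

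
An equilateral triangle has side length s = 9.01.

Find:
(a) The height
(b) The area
(a) Height h = s·√3/2 = 9.01·√3/2 = 7.803
(b) Area = (√3/4)·s² = (√3/4)·9.01² = (√3/4)·81.1801 = 35.15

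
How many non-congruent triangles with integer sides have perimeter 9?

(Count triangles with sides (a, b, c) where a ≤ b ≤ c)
With a ≤ b ≤ c and a + b + c = 9, the triangle inequality a + b > c gives c < 9/2, so c ≤ 4.
Iterate a from 1 to ⌊p/3⌋ = 3; for each a, b ranges from a to ⌊(p−a)/2⌋ with c = p − a − b, keeping only c ≥ b.
Triples: (1, 4, 4), (2, 3, 4), (3, 3, 3)
Count = 3 triangles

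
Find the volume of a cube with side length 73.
Volume = s³
Volume = 73³
Volume = 389017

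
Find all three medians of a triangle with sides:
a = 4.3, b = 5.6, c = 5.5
Using m_x = ½√(2y² + 2z² - x²):
m_a = ½√(2·5.6² + 2·5.5² - 4.3²) = ½√104.73 = 5.117
m_b = ½√(2·4.3² + 2·5.5² - 5.6²) = ½√66.12 = 4.066
m_c = ½√(2·4.3² + 2·5.6² - 5.5²) = ½√69.45 = 4.167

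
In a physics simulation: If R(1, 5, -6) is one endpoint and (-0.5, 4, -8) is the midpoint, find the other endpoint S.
S = (2×(-0.5) - 1, 2×4 - 5, 2×(-8) - (-6)) = (-2, 3, -10)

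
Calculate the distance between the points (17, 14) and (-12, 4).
Using the distance formula: d = sqrt((x₂-x₁)² + (y₂-y₁)²)
dx = (-12) - 17 = -29
dy = 4 - 14 = -10
d = sqrt((-29)² + (-10)²) = sqrt(841 + 100) = sqrt(941) = 30.68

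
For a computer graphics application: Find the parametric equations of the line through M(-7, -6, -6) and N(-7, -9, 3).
Direction vector d = N - M = (0, -3, 9)
x = -7, y = -6 - 3t, z = -6 + 9t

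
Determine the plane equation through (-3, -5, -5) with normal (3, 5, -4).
d = n·P = (3)(-3) + (5)(-5) + (-4)(-5) = -14
Plane: 3x + 5y - 4z = -14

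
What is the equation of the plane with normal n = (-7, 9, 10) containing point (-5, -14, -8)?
d = n·P = (-7)(-5) + (9)(-14) + (10)(-8) = -171
Plane: -7x + 9y + 10z = -171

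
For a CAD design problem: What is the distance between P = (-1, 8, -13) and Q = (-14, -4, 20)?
d = √[(-13)² + (-12)² + (33)²] = √1402 = 37.44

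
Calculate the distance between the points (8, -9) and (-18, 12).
Using the distance formula: d = sqrt((x₂-x₁)² + (y₂-y₁)²)
dx = (-18) - 8 = -26
dy = 12 - (-9) = 21
d = sqrt((-26)² + 21²) = sqrt(676 + 441) = sqrt(1117) = 33.42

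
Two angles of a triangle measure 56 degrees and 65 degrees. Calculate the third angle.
Sum of angles in a triangle = 180 degrees
Third angle = 180 - 56 - 65
Third angle = 59 degrees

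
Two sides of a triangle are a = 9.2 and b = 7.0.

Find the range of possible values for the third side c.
By the triangle inequality: |a - b| < c < a + b
|9.2 - 7.0| < c < 9.2 + 7.0
2.2 < c < 16.2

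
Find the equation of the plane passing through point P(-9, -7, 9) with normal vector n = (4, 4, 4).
d = n·P = (4)(-9) + (4)(-7) + (4)(9) = -28
Plane: 4x + 4y + 4z = -28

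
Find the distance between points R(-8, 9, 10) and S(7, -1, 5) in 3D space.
d = √[(15)² + (-10)² + (-5)²] = √350 = 18.71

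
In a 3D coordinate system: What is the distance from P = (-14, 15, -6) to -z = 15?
d = |0(-14) + 0(15) + (-1)(-6) - (15)| / √(0² + 0² + (-1)²) = 9/√1 = 9.0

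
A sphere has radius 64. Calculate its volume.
Volume = (4/3) * pi * r³
Volume = (4/3) * pi * 64³
Volume = (4/3) * pi * 262144
Volume = 1098066.22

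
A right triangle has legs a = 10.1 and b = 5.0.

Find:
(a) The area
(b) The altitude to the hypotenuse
(a) Area = ½ab = ½·10.1·5.0 = 25.25
(b) Hypotenuse c = √(10.1² + 5.0²) = √127.01 = 11.2699
    Area = ½·c·h_c  →  h_c = 2·Area/c = 2·25.25/11.2699 = 4.481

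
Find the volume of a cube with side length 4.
Volume = s³
Volume = 4³
Volume = 64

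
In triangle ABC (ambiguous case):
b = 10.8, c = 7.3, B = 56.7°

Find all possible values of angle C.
sin(C)/c = sin(B)/b  →  sin(C) = c·sin(B)/b = 7.3·sin(56.7°)/10.8 = 0.564944
C₁ = arcsin(0.564944) = 34.4°,  C₂ = 180° - C₁ = 145.6°
Check C₂: A = 180° - 56.7° - 145.6° = -22.3° ≤ 0, rejected
C = 34.4° (one solution)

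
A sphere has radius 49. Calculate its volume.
Volume = (4/3) * pi * r³
Volume = (4/3) * pi * 49³
Volume = (4/3) * pi * 117649
Volume = 492806.98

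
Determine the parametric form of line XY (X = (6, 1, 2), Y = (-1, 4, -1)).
Direction vector d = Y - X = (-7, 3, -3)
x = 6 - 7t, y = 1 + 3t, z = 2 - 3t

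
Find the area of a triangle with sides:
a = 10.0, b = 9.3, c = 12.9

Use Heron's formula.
s = (a+b+c)/2 = (10.0+9.3+12.9)/2 = 16.1
A = √(s(s-a)(s-b)(s-c)) = √(16.1·6.1·6.8·3.2)
A = √2137.05 = 46.23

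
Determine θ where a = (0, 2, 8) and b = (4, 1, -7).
a·b = -54, |a|² = 68, |b|² = 66
cos θ = -54/√4488 ≈ -0.8061
θ ≈ 143.7°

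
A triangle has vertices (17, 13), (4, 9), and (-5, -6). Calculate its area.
Using the coordinate formula: Area = (1/2)|x₁(y₂-y₃) + x₂(y₃-y₁) + x₃(y₁-y₂)|
Area = (1/2)|17(9-(-6)) + 4((-6)-13) + (-5)(13-9)|
Area = (1/2)|17*15 + 4*(-19) + (-5)*4|
Area = (1/2)|255 + (-76) + (-20)|
Area = (1/2)*159 = 79.50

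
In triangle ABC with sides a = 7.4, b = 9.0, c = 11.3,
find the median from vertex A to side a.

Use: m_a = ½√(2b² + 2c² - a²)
m_a = ½√(2·9.0² + 2·11.3² - 7.4²)
m_a = ½√(162 + 255.38 - 54.76) = ½√362.62 = 9.521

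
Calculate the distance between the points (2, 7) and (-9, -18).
Using the distance formula: d = sqrt((x₂-x₁)² + (y₂-y₁)²)
dx = (-9) - 2 = -11
dy = (-18) - 7 = -25
d = sqrt((-11)² + (-25)²) = sqrt(121 + 625) = sqrt(746) = 27.31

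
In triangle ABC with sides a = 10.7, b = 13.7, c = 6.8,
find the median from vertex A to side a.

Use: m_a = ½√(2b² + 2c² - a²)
m_a = ½√(2·13.7² + 2·6.8² - 10.7²)
m_a = ½√(375.38 + 92.48 - 114.49) = ½√353.37 = 9.399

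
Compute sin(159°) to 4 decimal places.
sin(159 degrees) = 0.3584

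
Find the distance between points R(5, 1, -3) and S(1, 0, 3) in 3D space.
d = √[(-4)² + (-1)² + (6)²] = √53 = 7.28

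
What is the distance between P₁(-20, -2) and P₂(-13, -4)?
Using the distance formula: d = sqrt((x₂-x₁)² + (y₂-y₁)²)
dx = (-13) - (-20) = 7
dy = (-4) - (-2) = -2
d = sqrt(7² + (-2)²) = sqrt(49 + 4) = sqrt(53) = 7.28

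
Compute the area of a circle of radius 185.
Area = pi * r²
Area = pi * 185²
Area = pi * 34225
Area = 107521.01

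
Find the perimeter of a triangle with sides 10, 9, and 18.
Perimeter = sum of all sides
Perimeter = 10 + 9 + 18
Perimeter = 37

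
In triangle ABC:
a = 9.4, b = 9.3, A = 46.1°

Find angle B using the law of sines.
sin(B)/b = sin(A)/a
sin(B) = b·sin(A)/a = 9.3·sin(46.1°)/9.4 = 0.712886
B = arcsin(0.712886) = 45.47°  (b ≤ a, so B ≤ A and the acute solution is unique)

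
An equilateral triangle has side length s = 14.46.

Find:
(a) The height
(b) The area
(a) Height h = s·√3/2 = 14.46·√3/2 = 12.52
(b) Area = (√3/4)·s² = (√3/4)·14.46² = (√3/4)·209.092 = 90.54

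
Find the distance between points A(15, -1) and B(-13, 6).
Using the distance formula: d = sqrt((x₂-x₁)² + (y₂-y₁)²)
dx = (-13) - 15 = -28
dy = 6 - (-1) = 7
d = sqrt((-28)² + 7²) = sqrt(784 + 49) = sqrt(833) = 28.86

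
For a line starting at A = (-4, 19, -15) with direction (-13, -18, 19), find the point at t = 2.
P(2) = (-4 + (-13)(2), 19 + (-18)(2), -15 + 19(2)) = (-30, -17, 23)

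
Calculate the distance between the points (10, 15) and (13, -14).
Using the distance formula: d = sqrt((x₂-x₁)² + (y₂-y₁)²)
dx = 13 - 10 = 3
dy = (-14) - 15 = -29
d = sqrt(3² + (-29)²) = sqrt(9 + 841) = sqrt(850) = 29.15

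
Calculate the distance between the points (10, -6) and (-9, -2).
Using the distance formula: d = sqrt((x₂-x₁)² + (y₂-y₁)²)
dx = (-9) - 10 = -19
dy = (-2) - (-6) = 4
d = sqrt((-19)² + 4²) = sqrt(361 + 16) = sqrt(377) = 19.42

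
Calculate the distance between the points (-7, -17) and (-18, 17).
Using the distance formula: d = sqrt((x₂-x₁)² + (y₂-y₁)²)
dx = (-18) - (-7) = -11
dy = 17 - (-17) = 34
d = sqrt((-11)² + 34²) = sqrt(121 + 1156) = sqrt(1277) = 35.74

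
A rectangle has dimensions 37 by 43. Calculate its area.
Area = length * width
Area = 37 * 43
Area = 1591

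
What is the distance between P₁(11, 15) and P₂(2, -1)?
Using the distance formula: d = sqrt((x₂-x₁)² + (y₂-y₁)²)
dx = 2 - 11 = -9
dy = (-1) - 15 = -16
d = sqrt((-9)² + (-16)²) = sqrt(81 + 256) = sqrt(337) = 18.36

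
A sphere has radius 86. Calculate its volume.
Volume = (4/3) * pi * r³
Volume = (4/3) * pi * 86³
Volume = (4/3) * pi * 636056
Volume = 2664305.14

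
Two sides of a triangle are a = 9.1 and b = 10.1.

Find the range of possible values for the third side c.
By the triangle inequality: |a - b| < c < a + b
|9.1 - 10.1| < c < 9.1 + 10.1
1 < c < 19.2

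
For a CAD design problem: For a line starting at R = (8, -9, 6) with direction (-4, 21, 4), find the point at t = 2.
P(2) = (8 + (-4)(2), -9 + 21(2), 6 + 4(2)) = (0, 33, 14)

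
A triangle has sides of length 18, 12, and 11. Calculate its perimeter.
Perimeter = sum of all sides
Perimeter = 18 + 12 + 11
Perimeter = 41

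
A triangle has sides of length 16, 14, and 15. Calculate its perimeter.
Perimeter = sum of all sides
Perimeter = 16 + 14 + 15
Perimeter = 45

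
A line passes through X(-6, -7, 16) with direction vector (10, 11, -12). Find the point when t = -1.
P(-1) = (-6 + 10(-1), -7 + 11(-1), 16 + (-12)(-1)) = (-16, -18, 28)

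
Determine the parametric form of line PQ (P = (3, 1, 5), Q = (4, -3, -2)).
Direction vector d = Q - P = (1, -4, -7)
x = 3 + t, y = 1 - 4t, z = 5 - 7t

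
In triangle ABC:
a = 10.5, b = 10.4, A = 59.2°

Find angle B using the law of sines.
sin(B)/b = sin(A)/a
sin(B) = b·sin(A)/a = 10.4·sin(59.2°)/10.5 = 0.850779
B = arcsin(0.850779) = 58.3°  (b ≤ a, so B ≤ A and the acute solution is unique)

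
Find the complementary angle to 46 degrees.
Complementary angles sum to 90 degrees.
Other angle = 90 - 46
Other angle = 44 degrees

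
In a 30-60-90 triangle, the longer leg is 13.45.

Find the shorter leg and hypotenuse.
In a 30-60-90 triangle, sides are in ratio 1 : √3 : 2.
Long leg = short leg·√3  →  short leg = 13.45/√3 = 7.765
Hypotenuse = 2·(short leg) = 2·13.45/√3 = 15.53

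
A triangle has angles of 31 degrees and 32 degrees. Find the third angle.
Sum of angles in a triangle = 180 degrees
Third angle = 180 - 31 - 32
Third angle = 117 degrees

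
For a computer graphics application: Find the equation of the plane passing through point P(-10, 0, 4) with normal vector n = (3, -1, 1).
d = n·P = (3)(-10) + (-1)(0) + (1)(4) = -26
Plane: 3x - y + z = -26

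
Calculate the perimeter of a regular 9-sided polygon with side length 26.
Perimeter = number of sides * side length
Perimeter = 9 * 26
Perimeter = 234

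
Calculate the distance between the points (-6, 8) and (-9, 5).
Using the distance formula: d = sqrt((x₂-x₁)² + (y₂-y₁)²)
dx = (-9) - (-6) = -3
dy = 5 - 8 = -3
d = sqrt((-3)² + (-3)²) = sqrt(9 + 9) = sqrt(18) = 4.24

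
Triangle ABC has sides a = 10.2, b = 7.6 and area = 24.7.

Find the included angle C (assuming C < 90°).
Area = ½ab·sin(C)  →  sin(C) = 2·Area/(ab)
sin(C) = 2·24.7/(10.2·7.6) = 0.637255
C = arcsin(0.637255) = 39.59°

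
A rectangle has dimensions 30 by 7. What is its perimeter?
Perimeter = 2 * (length + width)
Perimeter = 2 * (30 + 7)
Perimeter = 2 * 37
Perimeter = 74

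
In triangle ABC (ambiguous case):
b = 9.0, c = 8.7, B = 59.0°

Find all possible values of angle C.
sin(C)/c = sin(B)/b  →  sin(C) = c·sin(B)/b = 8.7·sin(59.0°)/9.0 = 0.828595
C₁ = arcsin(0.828595) = 55.95°,  C₂ = 180° - C₁ = 124.05°
Check C₂: A = 180° - 59.0° - 124.05° = -3.05° ≤ 0, rejected
C = 55.95° (one solution)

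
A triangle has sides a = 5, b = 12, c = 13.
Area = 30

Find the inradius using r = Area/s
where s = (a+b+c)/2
s = (5+12+13)/2 = 15
r = Area/s = 30/15 = 2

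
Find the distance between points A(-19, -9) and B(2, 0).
Using the distance formula: d = sqrt((x₂-x₁)² + (y₂-y₁)²)
dx = 2 - (-19) = 21
dy = 0 - (-9) = 9
d = sqrt(21² + 9²) = sqrt(441 + 81) = sqrt(522) = 22.85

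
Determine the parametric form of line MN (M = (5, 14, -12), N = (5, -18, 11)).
Direction vector d = N - M = (0, -32, 23)
x = 5, y = 14 - 32t, z = -12 + 23t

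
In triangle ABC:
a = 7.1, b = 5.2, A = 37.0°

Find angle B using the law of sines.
sin(B)/b = sin(A)/a
sin(B) = b·sin(A)/a = 5.2·sin(37.0°)/7.1 = 0.440766
B = arcsin(0.440766) = 26.15°  (b ≤ a, so B ≤ A and the acute solution is unique)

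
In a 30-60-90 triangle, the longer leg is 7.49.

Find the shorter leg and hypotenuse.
In a 30-60-90 triangle, sides are in ratio 1 : √3 : 2.
Long leg = short leg·√3  →  short leg = 7.49/√3 = 4.324
Hypotenuse = 2·(short leg) = 2·7.49/√3 = 8.649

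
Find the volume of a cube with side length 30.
Volume = s³
Volume = 30³
Volume = 27000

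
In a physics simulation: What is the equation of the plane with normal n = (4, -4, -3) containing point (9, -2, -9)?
d = n·P = (4)(9) + (-4)(-2) + (-3)(-9) = 71
Plane: 4x - 4y - 3z = 71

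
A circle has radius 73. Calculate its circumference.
Circumference = 2 * pi * r
Circumference = 2 * pi * 73
Circumference = 458.67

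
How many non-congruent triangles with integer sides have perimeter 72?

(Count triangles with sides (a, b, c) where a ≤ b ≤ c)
With a ≤ b ≤ c and a + b + c = 72, the triangle inequality a + b > c gives c < 72/2, so c ≤ 35.
Iterate a from 1 to ⌊p/3⌋ = 24; for each a, b ranges from a to ⌊(p−a)/2⌋ with c = p − a − b, keeping only c ≥ b.
Triples: (2, 35, 35), (3, 34, 35), (4, 33, 35), …
Count = 108 triangles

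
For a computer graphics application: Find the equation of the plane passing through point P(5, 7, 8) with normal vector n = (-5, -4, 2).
d = n·P = (-5)(5) + (-4)(7) + (2)(8) = -37
Plane: -5x - 4y + 2z = -37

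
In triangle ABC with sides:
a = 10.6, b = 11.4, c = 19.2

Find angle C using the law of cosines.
cos(C) = (a² + b² - c²)/(2ab)
cos(C) = (10.6² + 11.4² - 19.2²)/(2·10.6·11.4) = -126.32/241.68 = -0.522675
C = arccos(-0.522675) = 121.5°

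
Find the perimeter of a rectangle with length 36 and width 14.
Perimeter = 2 * (length + width)
Perimeter = 2 * (36 + 14)
Perimeter = 2 * 50
Perimeter = 100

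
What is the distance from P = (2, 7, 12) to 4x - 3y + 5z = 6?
d = |4(2) + (-3)(7) + 5(12) - (6)| / √(4² + (-3)² + 5²) = 41/√50 = 5.798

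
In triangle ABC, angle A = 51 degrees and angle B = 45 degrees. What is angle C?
Sum of angles in a triangle = 180 degrees
Third angle = 180 - 51 - 45
Third angle = 84 degrees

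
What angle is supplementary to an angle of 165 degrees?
Supplementary angles sum to 180 degrees.
Other angle = 180 - 165
Other angle = 15 degrees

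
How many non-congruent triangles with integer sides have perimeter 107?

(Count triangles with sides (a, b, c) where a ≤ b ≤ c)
With a ≤ b ≤ c and a + b + c = 107, the triangle inequality a + b > c gives c < 107/2, so c ≤ 53.
Iterate a from 1 to ⌊p/3⌋ = 35; for each a, b ranges from a to ⌊(p−a)/2⌋ with c = p − a − b, keeping only c ≥ b.
Triples: (1, 53, 53), (2, 52, 53), (3, 51, 53), …
Count = 252 triangles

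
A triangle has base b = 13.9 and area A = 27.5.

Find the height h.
A = ½bh  →  h = 2A/b
h = 2·27.5/13.9 = 3.957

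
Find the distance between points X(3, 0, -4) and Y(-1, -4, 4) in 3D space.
d = √[(-4)² + (-4)² + (8)²] = √96 = 9.798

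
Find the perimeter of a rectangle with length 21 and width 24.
Perimeter = 2 * (length + width)
Perimeter = 2 * (21 + 24)
Perimeter = 2 * 45
Perimeter = 90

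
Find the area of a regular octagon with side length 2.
For a regular 8-gon with side length s = 2:
Apothem a = s / (2*tan(pi/8)) = 2 / (2*tan(pi/8)) ≈ 2.4142
Perimeter P = 8 * 2 = 16
Area = (1/2) * P * a = (1/2) * 16 * 2.4142 = 19.31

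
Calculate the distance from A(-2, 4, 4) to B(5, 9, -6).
d = √[(7)² + (5)² + (-10)²] = √174 = 13.19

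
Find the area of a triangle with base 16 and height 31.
Area = (1/2) * base * height
Area = (1/2) * 16 * 31
Area = 248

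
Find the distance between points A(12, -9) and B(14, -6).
Using the distance formula: d = sqrt((x₂-x₁)² + (y₂-y₁)²)
dx = 14 - 12 = 2
dy = (-6) - (-9) = 3
d = sqrt(2² + 3²) = sqrt(4 + 9) = sqrt(13) = 3.61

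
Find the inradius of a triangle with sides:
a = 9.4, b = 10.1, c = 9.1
s = (a+b+c)/2 = (9.4+10.1+9.1)/2 = 14.3
Area = √(s(s-a)(s-b)(s-c)) = √(14.3·4.9·4.2·5.2) = 39.1194
r = Area/s = 39.1194/14.3 = 2.736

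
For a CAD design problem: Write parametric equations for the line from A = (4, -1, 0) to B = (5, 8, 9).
Direction vector d = B - A = (1, 9, 9)
x = 4 + t, y = -1 + 9t, z = 0 + 9t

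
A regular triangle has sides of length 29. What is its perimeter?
Perimeter = number of sides * side length
Perimeter = 3 * 29
Perimeter = 87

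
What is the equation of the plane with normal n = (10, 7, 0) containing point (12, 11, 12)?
d = n·P = (10)(12) + (7)(11) + (0)(12) = 197
Plane: 10x + 7y = 197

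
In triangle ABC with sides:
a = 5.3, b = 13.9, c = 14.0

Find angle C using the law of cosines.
cos(C) = (a² + b² - c²)/(2ab)
cos(C) = (5.3² + 13.9² - 14.0²)/(2·5.3·13.9) = 25.3/147.34 = 0.171712
C = arccos(0.171712) = 80.11°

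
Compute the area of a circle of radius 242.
Area = pi * r²
Area = pi * 242²
Area = pi * 58564
Area = 183984.23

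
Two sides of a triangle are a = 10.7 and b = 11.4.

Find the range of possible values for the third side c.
By the triangle inequality: |a - b| < c < a + b
|10.7 - 11.4| < c < 10.7 + 11.4
0.7 < c < 22.1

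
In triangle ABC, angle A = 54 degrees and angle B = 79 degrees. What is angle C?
Sum of angles in a triangle = 180 degrees
Third angle = 180 - 54 - 79
Third angle = 47 degrees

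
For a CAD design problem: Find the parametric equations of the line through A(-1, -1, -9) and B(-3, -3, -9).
Direction vector d = B - A = (-2, -2, 0)
x = -1 - 2t, y = -1 - 2t, z = -9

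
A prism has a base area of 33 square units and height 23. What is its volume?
Volume = base area * height
Volume = 33 * 23
Volume = 759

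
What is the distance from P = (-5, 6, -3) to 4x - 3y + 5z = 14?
d = |4(-5) + (-3)(6) + 5(-3) - (14)| / √(4² + (-3)² + 5²) = 67/√50 = 9.475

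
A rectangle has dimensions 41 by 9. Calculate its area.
Area = length * width
Area = 41 * 9
Area = 369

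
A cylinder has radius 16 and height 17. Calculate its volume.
Volume = pi * r² * h
Volume = pi * 16² * 17
Volume = pi * 256 * 17
Volume = pi * 4352
Volume = 13672.21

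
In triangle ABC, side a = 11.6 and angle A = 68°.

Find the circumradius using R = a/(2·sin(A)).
R = a/(2·sin(A)) = 11.6/(2·sin(68°))
R = 11.6/(2·0.927184) = 11.6/1.854368 = 6.256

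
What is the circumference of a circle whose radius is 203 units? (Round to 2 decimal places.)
Circumference = 2 * pi * r
Circumference = 2 * pi * 203
Circumference = 1275.49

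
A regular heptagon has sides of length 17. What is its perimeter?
Perimeter = number of sides * side length
Perimeter = 7 * 17
Perimeter = 119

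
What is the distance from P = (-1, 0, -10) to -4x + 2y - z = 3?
d = |(-4)(-1) + 2(0) + (-1)(-10) - (3)| / √((-4)² + 2² + (-1)²) = 11/√21 = 2.4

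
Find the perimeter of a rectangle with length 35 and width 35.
Perimeter = 2 * (length + width)
Perimeter = 2 * (35 + 35)
Perimeter = 2 * 70
Perimeter = 140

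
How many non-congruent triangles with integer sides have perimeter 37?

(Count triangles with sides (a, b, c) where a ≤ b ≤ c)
With a ≤ b ≤ c and a + b + c = 37, the triangle inequality a + b > c gives c < 37/2, so c ≤ 18.
Iterate a from 1 to ⌊p/3⌋ = 12; for each a, b ranges from a to ⌊(p−a)/2⌋ with c = p − a − b, keeping only c ≥ b.
Triples: (1, 18, 18), (2, 17, 18), (3, 16, 18), …
Count = 33 triangles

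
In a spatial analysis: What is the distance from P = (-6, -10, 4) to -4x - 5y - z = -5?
d = |(-4)(-6) + (-5)(-10) + (-1)(4) - (-5)| / √((-4)² + (-5)² + (-1)²) = 75/√42 = 11.57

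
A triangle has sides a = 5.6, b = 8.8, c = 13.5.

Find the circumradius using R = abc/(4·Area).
s = (a+b+c)/2 = 13.95
Area = √(s(s-a)(s-b)(s-c)) = √(13.95·8.35·5.15·0.45) = 16.4301
R = abc/(4·Area) = (5.6·8.8·13.5)/(4·16.4301) = 665.28/65.7204 = 10.12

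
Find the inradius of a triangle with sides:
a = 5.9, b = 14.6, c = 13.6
s = (a+b+c)/2 = (5.9+14.6+13.6)/2 = 17.05
Area = √(s(s-a)(s-b)(s-c)) = √(17.05·11.15·2.45·3.45) = 40.086
r = Area/s = 40.086/17.05 = 2.351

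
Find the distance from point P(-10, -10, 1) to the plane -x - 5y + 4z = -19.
d = |(-1)(-10) + (-5)(-10) + 4(1) - (-19)| / √((-1)² + (-5)² + 4²) = 83/√42 = 12.81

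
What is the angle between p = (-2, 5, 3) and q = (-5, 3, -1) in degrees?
p·q = 22, |p|² = 38, |q|² = 35
cos θ = 22/√1330 ≈ 0.6032
θ ≈ 52.9°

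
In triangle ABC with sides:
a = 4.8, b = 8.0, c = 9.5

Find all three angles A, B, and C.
By the law of cosines:
cos(A) = (b² + c² - a²)/(2bc) = 0.863224  →  A = 30.32°
cos(B) = (a² + c² - b²)/(2ac) = 0.540461  →  B = 57.29°
cos(C) = (a² + b² - c²)/(2ab) = -0.041797  →  C = 92.4°
Check: A + B + C = 180.0° ✓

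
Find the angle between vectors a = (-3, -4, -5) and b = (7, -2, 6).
a·b = -43, |a|² = 50, |b|² = 89
cos θ = -43/√4450 ≈ -0.6446
θ ≈ 130.1°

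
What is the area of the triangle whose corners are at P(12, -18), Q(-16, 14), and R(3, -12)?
Using the coordinate formula: Area = (1/2)|x₁(y₂-y₃) + x₂(y₃-y₁) + x₃(y₁-y₂)|
Area = (1/2)|12(14-(-12)) + (-16)((-12)-(-18)) + 3((-18)-14)|
Area = (1/2)|12*26 + (-16)*6 + 3*(-32)|
Area = (1/2)|312 + (-96) + (-96)|
Area = (1/2)*120 = 60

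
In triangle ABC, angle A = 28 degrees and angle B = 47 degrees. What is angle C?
Sum of angles in a triangle = 180 degrees
Third angle = 180 - 28 - 47
Third angle = 105 degrees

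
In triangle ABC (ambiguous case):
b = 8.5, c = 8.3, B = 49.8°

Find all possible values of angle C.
sin(C)/c = sin(B)/b  →  sin(C) = c·sin(B)/b = 8.3·sin(49.8°)/8.5 = 0.745824
C₁ = arcsin(0.745824) = 48.23°,  C₂ = 180° - C₁ = 131.77°
Check C₂: A = 180° - 49.8° - 131.77° = -1.57° ≤ 0, rejected
C = 48.23° (one solution)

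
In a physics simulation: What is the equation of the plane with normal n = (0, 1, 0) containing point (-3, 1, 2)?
d = n·P = (0)(-3) + (1)(1) + (0)(2) = 1
Plane: y = 1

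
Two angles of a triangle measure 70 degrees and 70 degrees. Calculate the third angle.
Sum of angles in a triangle = 180 degrees
Third angle = 180 - 70 - 70
Third angle = 40 degrees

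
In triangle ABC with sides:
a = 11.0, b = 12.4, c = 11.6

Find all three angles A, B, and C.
By the law of cosines:
cos(A) = (b² + c² - a²)/(2bc) = 0.581618  →  A = 54.44°
cos(B) = (a² + c² - b²)/(2ac) = 0.398903  →  B = 66.49°
cos(C) = (a² + b² - c²)/(2ab) = 0.513930  →  C = 59.07°
Check: A + B + C = 180.0° ✓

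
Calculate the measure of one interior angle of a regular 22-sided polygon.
Interior angle of a regular n-gon = (n-2)*180/n
Interior angle = (22-2)*180/22
Interior angle = 20*180/22
Interior angle = 3600/22
Interior angle = 163.64 degrees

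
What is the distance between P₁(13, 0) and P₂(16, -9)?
Using the distance formula: d = sqrt((x₂-x₁)² + (y₂-y₁)²)
dx = 16 - 13 = 3
dy = (-9) - 0 = -9
d = sqrt(3² + (-9)²) = sqrt(9 + 81) = sqrt(90) = 9.49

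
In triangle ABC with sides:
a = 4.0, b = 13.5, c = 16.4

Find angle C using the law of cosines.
cos(C) = (a² + b² - c²)/(2ab)
cos(C) = (4.0² + 13.5² - 16.4²)/(2·4.0·13.5) = -70.71/108 = -0.654722
C = arccos(-0.654722) = 130.9°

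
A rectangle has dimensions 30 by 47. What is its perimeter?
Perimeter = 2 * (length + width)
Perimeter = 2 * (30 + 47)
Perimeter = 2 * 77
Perimeter = 154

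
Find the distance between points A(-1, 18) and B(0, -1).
Using the distance formula: d = sqrt((x₂-x₁)² + (y₂-y₁)²)
dx = 0 - (-1) = 1
dy = (-1) - 18 = -19
d = sqrt(1² + (-19)²) = sqrt(1 + 361) = sqrt(362) = 19.03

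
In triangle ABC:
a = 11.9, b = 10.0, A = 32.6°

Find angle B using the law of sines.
sin(B)/b = sin(A)/a
sin(B) = b·sin(A)/a = 10.0·sin(32.6°)/11.9 = 0.452749
B = arcsin(0.452749) = 26.92°  (b ≤ a, so B ≤ A and the acute solution is unique)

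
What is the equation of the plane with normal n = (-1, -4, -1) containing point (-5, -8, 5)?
d = n·P = (-1)(-5) + (-4)(-8) + (-1)(5) = 32
Plane: -x - 4y - z = 32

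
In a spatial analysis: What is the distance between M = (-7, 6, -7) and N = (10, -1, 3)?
d = √[(17)² + (-7)² + (10)²] = √438 = 20.93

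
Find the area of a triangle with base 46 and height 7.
Area = (1/2) * base * height
Area = (1/2) * 46 * 7
Area = 161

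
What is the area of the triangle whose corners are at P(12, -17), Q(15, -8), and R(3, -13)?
Using the coordinate formula: Area = (1/2)|x₁(y₂-y₃) + x₂(y₃-y₁) + x₃(y₁-y₂)|
Area = (1/2)|12((-8)-(-13)) + 15((-13)-(-17)) + 3((-17)-(-8))|
Area = (1/2)|12*5 + 15*4 + 3*(-9)|
Area = (1/2)|60 + 60 + (-27)|
Area = (1/2)*93 = 46.50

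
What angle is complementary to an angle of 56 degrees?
Complementary angles sum to 90 degrees.
Other angle = 90 - 56
Other angle = 34 degrees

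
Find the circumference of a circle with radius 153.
Circumference = 2 * pi * r
Circumference = 2 * pi * 153
Circumference = 961.33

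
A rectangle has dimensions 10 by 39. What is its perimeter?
Perimeter = 2 * (length + width)
Perimeter = 2 * (10 + 39)
Perimeter = 2 * 49
Perimeter = 98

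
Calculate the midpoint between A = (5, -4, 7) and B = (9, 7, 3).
Midpoint = ((5+9)/2, (-4+7)/2, (7+3)/2) = (7, 1.5, 5)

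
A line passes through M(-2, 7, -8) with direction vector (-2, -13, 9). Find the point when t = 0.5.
P(0.5) = (-2 + (-2)(0.5), 7 + (-13)(0.5), -8 + 9(0.5)) = (-3, 0.5, -3.5)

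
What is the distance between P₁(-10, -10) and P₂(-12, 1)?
Using the distance formula: d = sqrt((x₂-x₁)² + (y₂-y₁)²)
dx = (-12) - (-10) = -2
dy = 1 - (-10) = 11
d = sqrt((-2)² + 11²) = sqrt(4 + 121) = sqrt(125) = 11.18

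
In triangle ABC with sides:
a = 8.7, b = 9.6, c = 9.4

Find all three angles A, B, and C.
By the law of cosines:
cos(A) = (b² + c² - a²)/(2bc) = 0.580840  →  A = 54.49°
cos(B) = (a² + c² - b²)/(2ac) = 0.439533  →  B = 63.93°
cos(C) = (a² + b² - c²)/(2ab) = 0.475874  →  C = 61.58°
Check: A + B + C = 180.0° ✓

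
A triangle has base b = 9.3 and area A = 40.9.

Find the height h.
A = ½bh  →  h = 2A/b
h = 2·40.9/9.3 = 8.796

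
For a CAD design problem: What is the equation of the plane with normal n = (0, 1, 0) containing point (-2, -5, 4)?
d = n·P = (0)(-2) + (1)(-5) + (0)(4) = -5
Plane: y = -5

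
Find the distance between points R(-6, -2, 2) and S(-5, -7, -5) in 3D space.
d = √[(1)² + (-5)² + (-7)²] = √75 = 8.66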